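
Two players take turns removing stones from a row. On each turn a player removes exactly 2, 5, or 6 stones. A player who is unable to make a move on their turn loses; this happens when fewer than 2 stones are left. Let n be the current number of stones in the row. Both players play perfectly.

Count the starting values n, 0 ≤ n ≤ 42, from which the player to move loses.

16

Classify positions by backward induction: terminal positions (no move available) are L. From any other position, the mover wins iff some move reaches an L.
n=0: no move → L
n=1: no move → L
n=2: can move to 0, which is L ⇒ W
n=3: can move to 1, which is L ⇒ W
n=4: the only move is to 2(W), a W ⇒ L
n=5: can move to 0, which is L ⇒ W
n=6: can move to 4, which is L ⇒ W
n=7: can move to 1, which is L ⇒ W
n=8: moves to 6(W), 3(W), 2(W); every one is W ⇒ L
n=9: can move to 4, which is L ⇒ W
n=10: can move to 8, which is L ⇒ W
n=11: moves to 9(W), 6(W), 5(W); every one is W ⇒ L
n=12: moves to 10(W), 7(W), 6(W); every one is W ⇒ L
n=13: can move to 11, which is L ⇒ W
n=14: can move to 12, which is L ⇒ W
n=15: moves to 13(W), 10(W), 9(W); every one is W ⇒ L
n=16: can move to 11, which is L ⇒ W
n=17: can move to 15, which is L ⇒ W
n=18: can move to 12, which is L ⇒ W
n=19: moves to 17(W), 14(W), 13(W); every one is W ⇒ L
n=20: can move to 15, which is L ⇒ W
n=21: can move to 19, which is L ⇒ W
n=22: moves to 20(W), 17(W), 16(W); every one is W ⇒ L
n=23: moves to 21(W), 18(W), 17(W); every one is W ⇒ L
n=24: can move to 22, which is L ⇒ W
n=25: can move to 23, which is L ⇒ W
n=26: moves to 24(W), 21(W), 20(W); every one is W ⇒ L
n=27: can move to 22, which is L ⇒ W
n=28: can move to 26, which is L ⇒ W
n=29: can move to 23, which is L ⇒ W
n=30: moves to 28(W), 25(W), 24(W); every one is W ⇒ L
n=31: can move to 26, which is L ⇒ W
n=32: can move to 30, which is L ⇒ W
n=33: moves to 31(W), 28(W), 27(W); every one is W ⇒ L
n=34: moves to 32(W), 29(W), 28(W); every one is W ⇒ L
n=35: can move to 33, which is L ⇒ W
n=36: can move to 34, which is L ⇒ W
n=37: moves to 35(W), 32(W), 31(W); every one is W ⇒ L
n=38: can move to 33, which is L ⇒ W
n=39: can move to 37, which is L ⇒ W
n=40: can move to 34, which is L ⇒ W
n=41: moves to 39(W), 36(W), 35(W); every one is W ⇒ L
n=42: can move to 37, which is L ⇒ W
L entries with 0 ≤ n ≤ 42: n = 0, 1, 4, 8, 11, 12, 15, 19, 22, 23, 26, 30, 33, 34, 37, 41; that makes 16.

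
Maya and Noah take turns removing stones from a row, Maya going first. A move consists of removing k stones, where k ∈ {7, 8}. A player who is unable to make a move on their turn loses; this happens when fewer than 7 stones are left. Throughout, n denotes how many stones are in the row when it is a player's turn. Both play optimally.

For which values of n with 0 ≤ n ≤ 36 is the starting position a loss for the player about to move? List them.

Work bottom-up. With no move the player to move loses. Otherwise the position is W if at least one move leads to an L position for the opponent, and L if every move leads to a W.
n=0: no move → L
n=1: no move → L
n=2: no move → L
n=3: no move → L
n=4: no move → L
n=5: no move → L
n=6: no move → L
n=7: →0(L), so W
n=8: →1(L), so W
n=9: →2(L), so W
n=10: →3(L), so W
n=11: →4(L), so W
n=12: →5(L), so W
n=13: →6(L), so W
n=14: →6(L), so W
n=15: →8(W), 7(W) — all W, so L
n=16: →9(W), 8(W) — all W, so L
n=17: →10(W), 9(W) — all W, so L
n=18: →11(W), 10(W) — all W, so L
n=19: →12(W), 11(W) — all W, so L
n=20: →13(W), 12(W) — all W, so L
n=21: →14(W), 13(W) — all W, so L
n=22: →15(L), so W
n=23: →16(L), so W
n=24: →17(L), so W
n=25: →18(L), so W
n=26: →19(L), so W
n=27: →20(L), so W
n=28: →21(L), so W
n=29: →21(L), so W
n=30: →23(W), 22(W) — all W, so L
n=31: →24(W), 23(W) — all W, so L
n=32: →25(W), 24(W) — all W, so L
n=33: →26(W), 25(W) — all W, so L
n=34: →27(W), 26(W) — all W, so L
n=35: →28(W), 27(W) — all W, so L
n=36: →29(W), 28(W) — all W, so L
Reading off the rows marked L gives the requested list; there are 21 such values of n.

0, 1, 2, 3, 4, 5, 6, 15, 16, 17, 18, 19, 20, 21, 30, 31, 32, 33, 34, 35, 36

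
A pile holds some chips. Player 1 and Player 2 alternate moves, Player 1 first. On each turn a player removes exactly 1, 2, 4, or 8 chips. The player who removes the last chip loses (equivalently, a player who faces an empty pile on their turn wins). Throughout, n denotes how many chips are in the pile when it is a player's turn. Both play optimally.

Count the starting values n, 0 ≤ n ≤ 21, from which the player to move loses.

7

Work bottom-up. With no move the player to move wins. Otherwise the position is W if at least one move leads to an L position for the opponent, and L if every move leads to a W.
n=0: no move; the opponent has just taken the last chip and therefore loses → W
n=1: the only move is to 0(W), a W ⇒ L
n=2: can move to 1, which is L ⇒ W
n=3: can move to 1, which is L ⇒ W
n=4: moves to 3(W), 2(W), 0(W); every one is W ⇒ L
n=5: can move to 4, which is L ⇒ W
n=6: can move to 4, which is L ⇒ W
n=7: moves to 6(W), 5(W), 3(W); every one is W ⇒ L
n=8: can move to 7, which is L ⇒ W
n=9: can move to 7, which is L ⇒ W
n=10: moves to 9(W), 8(W), 6(W), 2(W); every one is W ⇒ L
n=11: can move to 10, which is L ⇒ W
n=12: can move to 10, which is L ⇒ W
n=13: moves to 12(W), 11(W), 9(W), 5(W); every one is W ⇒ L
n=14: can move to 13, which is L ⇒ W
n=15: can move to 13, which is L ⇒ W
n=16: moves to 15(W), 14(W), 12(W), 8(W); every one is W ⇒ L
n=17: can move to 16, which is L ⇒ W
n=18: can move to 16, which is L ⇒ W
n=19: moves to 18(W), 17(W), 15(W), 11(W); every one is W ⇒ L
n=20: can move to 19, which is L ⇒ W
n=21: can move to 19, which is L ⇒ W
L entries with 0 ≤ n ≤ 21: n = 1, 4, 7, 10, 13, 16, 19; that makes 7.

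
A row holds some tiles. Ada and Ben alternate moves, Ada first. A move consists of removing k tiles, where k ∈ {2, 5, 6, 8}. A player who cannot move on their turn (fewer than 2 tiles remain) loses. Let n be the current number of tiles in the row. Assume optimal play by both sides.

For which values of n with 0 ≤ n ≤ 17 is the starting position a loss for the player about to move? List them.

Positions with no move are L. A position that does have a move is losing for the player to move precisely when every available move leads to a winning position for the opponent. Fill in the labels:
n=0: no move → L
n=1: no move → L
n=2: can move to 0, which is L ⇒ W
n=3: can move to 1, which is L ⇒ W
n=4: the only move is to 2(W), a W ⇒ L
n=5: can move to 0, which is L ⇒ W
n=6: can move to 4, which is L ⇒ W
n=7: can move to 1, which is L ⇒ W
n=8: can move to 0, which is L ⇒ W
n=9: can move to 4, which is L ⇒ W
n=10: can move to 4, which is L ⇒ W
n=11: moves to 9(W), 6(W), 5(W), 3(W); every one is W ⇒ L
n=12: can move to 4, which is L ⇒ W
n=13: can move to 11, which is L ⇒ W
n=14: moves to 12(W), 9(W), 8(W), 6(W); every one is W ⇒ L
n=15: moves to 13(W), 10(W), 9(W), 7(W); every one is W ⇒ L
n=16: can move to 14, which is L ⇒ W
n=17: can move to 15, which is L ⇒ W
The losing starting values of n are exactly the entries labelled L in this table (6 of them).

0, 1, 4, 11, 14, 15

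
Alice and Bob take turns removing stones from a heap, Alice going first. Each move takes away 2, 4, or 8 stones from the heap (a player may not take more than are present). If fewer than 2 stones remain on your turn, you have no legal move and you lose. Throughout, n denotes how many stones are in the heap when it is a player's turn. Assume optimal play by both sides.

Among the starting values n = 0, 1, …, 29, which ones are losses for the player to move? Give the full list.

0, 1, 6, 7, 12, 13, 18, 19, 24, 25

Positions with no move are L. A position that does have a move is losing for the player to move precisely when every available move leads to a winning position for the opponent. Fill in the labels:
n=0: no move → L
n=1: no move → L
n=2: reaches L-position 0 → W
n=3: reaches L-position 1 → W
n=4: reaches L-position 0 → W
n=5: reaches L-position 1 → W
n=6: only reaches 4(W), 2(W), all W → L
n=7: only reaches 5(W), 3(W), all W → L
n=8: reaches L-position 6 → W
n=9: reaches L-position 7 → W
n=10: reaches L-position 6 → W
n=11: reaches L-position 7 → W
n=12: only reaches 10(W), 8(W), 4(W), all W → L
n=13: only reaches 11(W), 9(W), 5(W), all W → L
n=14: reaches L-position 12 → W
n=15: reaches L-position 13 → W
n=16: reaches L-position 12 → W
n=17: reaches L-position 13 → W
n=18: only reaches 16(W), 14(W), 10(W), all W → L
n=19: only reaches 17(W), 15(W), 11(W), all W → L
n=20: reaches L-position 18 → W
n=21: reaches L-position 19 → W
n=22: reaches L-position 18 → W
n=23: reaches L-position 19 → W
n=24: only reaches 22(W), 20(W), 16(W), all W → L
n=25: only reaches 23(W), 21(W), 17(W), all W → L
n=26: reaches L-position 24 → W
n=27: reaches L-position 25 → W
n=28: reaches L-position 24 → W
n=29: reaches L-position 25 → W
The losing starting values of n are exactly the entries labelled L in this table (10 of them).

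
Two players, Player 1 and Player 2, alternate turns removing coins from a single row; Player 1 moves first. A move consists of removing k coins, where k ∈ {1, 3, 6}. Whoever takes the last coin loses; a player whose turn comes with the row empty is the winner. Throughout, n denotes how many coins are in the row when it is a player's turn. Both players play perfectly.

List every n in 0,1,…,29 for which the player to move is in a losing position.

Work bottom-up. With no move the player to move wins. Otherwise the position is W if at least one move leads to an L position for the opponent, and L if every move leads to a W.
n=0: no move; the opponent has just taken the last coin and therefore loses → W
n=1: only reaches 0(W), which is W → L
n=2: reaches L-position 1 → W
n=3: only reaches 2(W), 0(W), all W → L
n=4: reaches L-position 3 → W
n=5: only reaches 4(W), 2(W), all W → L
n=6: reaches L-position 5 → W
n=7: reaches L-position 1 → W
n=8: reaches L-position 5 → W
n=9: reaches L-position 3 → W
n=10: only reaches 9(W), 7(W), 4(W), all W → L
n=11: reaches L-position 10 → W
n=12: only reaches 11(W), 9(W), 6(W), all W → L
n=13: reaches L-position 12 → W
n=14: only reaches 13(W), 11(W), 8(W), all W → L
n=15: reaches L-position 14 → W
n=16: reaches L-position 10 → W
n=17: reaches L-position 14 → W
n=18: reaches L-position 12 → W
n=19: only reaches 18(W), 16(W), 13(W), all W → L
n=20: reaches L-position 19 → W
n=21: only reaches 20(W), 18(W), 15(W), all W → L
n=22: reaches L-position 21 → W
n=23: only reaches 22(W), 20(W), 17(W), all W → L
n=24: reaches L-position 23 → W
n=25: reaches L-position 19 → W
n=26: reaches L-position 23 → W
n=27: reaches L-position 21 → W
n=28: only reaches 27(W), 25(W), 22(W), all W → L
n=29: reaches L-position 28 → W
Reading off the rows marked L gives the requested list; there are 10 such values of n.

1, 3, 5, 10, 12, 14, 19, 21, 23, 28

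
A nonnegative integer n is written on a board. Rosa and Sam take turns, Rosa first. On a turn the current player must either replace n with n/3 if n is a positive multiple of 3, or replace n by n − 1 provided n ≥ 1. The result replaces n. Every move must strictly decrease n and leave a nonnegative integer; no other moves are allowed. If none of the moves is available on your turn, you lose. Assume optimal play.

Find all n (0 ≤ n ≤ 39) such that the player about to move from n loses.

0, 2, 4, 7, 9, 11, 13, 15, 17, 19, 22, 24, 26, 28, 30, 32, 34, 36, 38

Build the W/L table. Terminal = L. A non-terminal position is W if it has a move to some L; otherwise it is L.
n=0: no move → L
n=1: can move to 0, which is L ⇒ W
n=2: the only move is to 1(W), a W ⇒ L
n=3: can move to 2, which is L ⇒ W
n=4: the only move is to 3(W), a W ⇒ L
n=5: can move to 4, which is L ⇒ W
n=6: can move to 2, which is L ⇒ W
n=7: the only move is to 6(W), a W ⇒ L
n=8: can move to 7, which is L ⇒ W
n=9: moves to 3(W), 8(W); every one is W ⇒ L
n=10: can move to 9, which is L ⇒ W
n=11: the only move is to 10(W), a W ⇒ L
n=12: can move to 4, which is L ⇒ W
n=13: the only move is to 12(W), a W ⇒ L
n=14: can move to 13, which is L ⇒ W
n=15: moves to 5(W), 14(W); every one is W ⇒ L
n=16: can move to 15, which is L ⇒ W
n=17: the only move is to 16(W), a W ⇒ L
n=18: can move to 17, which is L ⇒ W
n=19: the only move is to 18(W), a W ⇒ L
n=20: can move to 19, which is L ⇒ W
n=21: can move to 7, which is L ⇒ W
n=22: the only move is to 21(W), a W ⇒ L
n=23: can move to 22, which is L ⇒ W
n=24: moves to 8(W), 23(W); every one is W ⇒ L
n=25: can move to 24, which is L ⇒ W
n=26: the only move is to 25(W), a W ⇒ L
n=27: can move to 9, which is L ⇒ W
n=28: the only move is to 27(W), a W ⇒ L
n=29: can move to 28, which is L ⇒ W
n=30: moves to 10(W), 29(W); every one is W ⇒ L
n=31: can move to 30, which is L ⇒ W
n=32: the only move is to 31(W), a W ⇒ L
n=33: can move to 11, which is L ⇒ W
n=34: the only move is to 33(W), a W ⇒ L
n=35: can move to 34, which is L ⇒ W
n=36: moves to 12(W), 35(W); every one is W ⇒ L
n=37: can move to 36, which is L ⇒ W
n=38: the only move is to 37(W), a W ⇒ L
n=39: can move to 13, which is L ⇒ W
The losing starting values of n are exactly the entries labelled L in this table (19 of them).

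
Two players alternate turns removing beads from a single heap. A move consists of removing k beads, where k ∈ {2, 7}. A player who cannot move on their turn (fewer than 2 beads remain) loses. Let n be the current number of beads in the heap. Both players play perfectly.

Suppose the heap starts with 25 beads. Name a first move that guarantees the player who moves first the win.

Remove 2, leaving 23.

Work bottom-up. With no move the player to move loses. Otherwise the position is W if at least one move leads to an L position for the opponent, and L if every move leads to a W.
n=0: no move → L
n=1: no move → L
n=2: reaches L-position 0 → W
n=3: reaches L-position 1 → W
n=4: only reaches 2(W), which is W → L
n=5: only reaches 3(W), which is W → L
n=6: reaches L-position 4 → W
n=7: reaches L-position 5 → W
n=8: reaches L-position 1 → W
n=9: only reaches 7(W), 2(W), all W → L
n=10: only reaches 8(W), 3(W), all W → L
n=11: reaches L-position 9 → W
n=12: reaches L-position 10 → W
n=13: only reaches 11(W), 6(W), all W → L
n=14: only reaches 12(W), 7(W), all W → L
n=15: reaches L-position 13 → W
n=16: reaches L-position 14 → W
n=17: reaches L-position 10 → W
n=18: only reaches 16(W), 11(W), all W → L
n=19: only reaches 17(W), 12(W), all W → L
n=20: reaches L-position 18 → W
n=21: reaches L-position 19 → W
n=22: only reaches 20(W), 15(W), all W → L
n=23: only reaches 21(W), 16(W), all W → L
n=24: reaches L-position 22 → W
n=25: reaches L-position 23 → W
From 25, the L positions reachable in one move are: 23, 18. Any move reaching one of these is winning.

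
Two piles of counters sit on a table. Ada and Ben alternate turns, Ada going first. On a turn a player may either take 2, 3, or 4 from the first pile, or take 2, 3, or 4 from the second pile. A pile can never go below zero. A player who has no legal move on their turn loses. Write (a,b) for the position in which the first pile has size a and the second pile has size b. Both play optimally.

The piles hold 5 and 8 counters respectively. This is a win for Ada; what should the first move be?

Move to (3,8).

Positions with no move are L. A position that does have a move is losing for the player to move precisely when every available move leads to a winning position for the opponent. Fill in the labels:
No move ever increases a pile, so every position that can arise here has a ≤ 5 and b ≤ 8; it is enough to label the cells with 0 ≤ a ≤ 5 and 0 ≤ b ≤ 8.
Every move lowers a or b (never raises either), so fill the grid row by row in increasing a, and left to right within a row: each cell's successors are then already labelled.
      b=0  b=1  b=2  b=3  b=4  b=5  b=6  b=7  b=8
a=0:    L    L    W    W    W    W    L    L    W
a=1:    L    L    W    W    W    W    L    L    W
a=2:    W    W    L    L    W    W    W    W    L
a=3:    W    W    L    L    W    W    W    W    L
a=4:    W    W    W    W    L    L    W    W    W
a=5:    W    W    W    W    L    L    W    W    W
Cells with no legal move (terminal, hence L): (0,0), (0,1), (1,0), (1,1).
The remaining L cells, each justified by listing all of its moves:
(0,6): moves to (0,4)(W), (0,3)(W), (0,2)(W); every one is W ⇒ L
(0,7): moves to (0,5)(W), (0,4)(W), (0,3)(W); every one is W ⇒ L
(1,6): moves to (1,4)(W), (1,3)(W), (1,2)(W); every one is W ⇒ L
(1,7): moves to (1,5)(W), (1,4)(W), (1,3)(W); every one is W ⇒ L
(2,2): moves to (0,2)(W), (2,0)(W); every one is W ⇒ L
(2,3): moves to (0,3)(W), (2,1)(W), (2,0)(W); every one is W ⇒ L
(2,8): moves to (0,8)(W), (2,6)(W), (2,5)(W), (2,4)(W); every one is W ⇒ L
(3,2): moves to (1,2)(W), (0,2)(W), (3,0)(W); every one is W ⇒ L
(3,3): moves to (1,3)(W), (0,3)(W), (3,1)(W), (3,0)(W); every one is W ⇒ L
(3,8): moves to (1,8)(W), (0,8)(W), (3,6)(W), (3,5)(W), (3,4)(W); every one is W ⇒ L
(4,4): moves to (2,4)(W), (1,4)(W), (0,4)(W), (4,2)(W), (4,1)(W), (4,0)(W); every one is W ⇒ L
(4,5): moves to (2,5)(W), (1,5)(W), (0,5)(W), (4,3)(W), (4,2)(W), (4,1)(W); every one is W ⇒ L
(5,4): moves to (3,4)(W), (2,4)(W), (1,4)(W), (5,2)(W), (5,1)(W), (5,0)(W); every one is W ⇒ L
(5,5): moves to (3,5)(W), (2,5)(W), (1,5)(W), (5,3)(W), (5,2)(W), (5,1)(W); every one is W ⇒ L
Every other cell has at least one move into one of the L cells above, so it is W.
From (5,8), the L positions reachable in one move are: (3,8), (2,8), (5,5), (5,4). Any move reaching one of these is winning.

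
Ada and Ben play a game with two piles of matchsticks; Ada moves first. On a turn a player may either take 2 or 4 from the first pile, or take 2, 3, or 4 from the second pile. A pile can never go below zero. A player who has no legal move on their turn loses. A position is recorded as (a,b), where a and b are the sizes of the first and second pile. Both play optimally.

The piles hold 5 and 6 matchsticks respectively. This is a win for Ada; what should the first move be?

Move to (1,6).

Classify positions by backward induction: terminal positions (no move available) are L. From any other position, the mover wins iff some move reaches an L.
No move ever increases a pile, so every position that can arise here has a ≤ 5 and b ≤ 6; it is enough to label the cells with 0 ≤ a ≤ 5 and 0 ≤ b ≤ 6.
Every move lowers a or b (never raises either), so fill the grid row by row in increasing a, and left to right within a row: each cell's successors are then already labelled.
      b=0  b=1  b=2  b=3  b=4  b=5  b=6
a=0:    L    L    W    W    W    W    L
a=1:    L    L    W    W    W    W    L
a=2:    W    W    L    L    W    W    W
a=3:    W    W    L    L    W    W    W
a=4:    W    W    W    W    L    L    W
a=5:    W    W    W    W    L    L    W
Cells with no legal move (terminal, hence L): (0,0), (0,1), (1,0), (1,1).
The remaining L cells, each justified by listing all of its moves:
(0,6): moves to (0,4)(W), (0,3)(W), (0,2)(W); every one is W ⇒ L
(1,6): moves to (1,4)(W), (1,3)(W), (1,2)(W); every one is W ⇒ L
(2,2): moves to (0,2)(W), (2,0)(W); every one is W ⇒ L
(2,3): moves to (0,3)(W), (2,1)(W), (2,0)(W); every one is W ⇒ L
(3,2): moves to (1,2)(W), (3,0)(W); every one is W ⇒ L
(3,3): moves to (1,3)(W), (3,1)(W), (3,0)(W); every one is W ⇒ L
(4,4): moves to (2,4)(W), (0,4)(W), (4,2)(W), (4,1)(W), (4,0)(W); every one is W ⇒ L
(4,5): moves to (2,5)(W), (0,5)(W), (4,3)(W), (4,2)(W), (4,1)(W); every one is W ⇒ L
(5,4): moves to (3,4)(W), (1,4)(W), (5,2)(W), (5,1)(W), (5,0)(W); every one is W ⇒ L
(5,5): moves to (3,5)(W), (1,5)(W), (5,3)(W), (5,2)(W), (5,1)(W); every one is W ⇒ L
Every other cell has at least one move into one of the L cells above, so it is W.
From (5,6), the L positions reachable in one move are: (1,6), (5,4). Any move reaching one of these is winning.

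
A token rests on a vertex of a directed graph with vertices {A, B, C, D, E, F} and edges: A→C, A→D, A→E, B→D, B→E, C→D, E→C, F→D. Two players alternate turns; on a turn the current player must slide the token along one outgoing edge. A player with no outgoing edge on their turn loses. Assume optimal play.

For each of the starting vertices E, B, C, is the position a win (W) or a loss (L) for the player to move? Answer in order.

E: L, B: W, C: W

Build the W/L table. Terminal = L. A non-terminal position is W if it has a move to some L; otherwise it is L.
Every edge goes from a vertex to one that appears earlier in the order D, C, E, A, F, B, so processing vertices in that order labels each vertex after all of its successors.
D: no outgoing edge → L
C: →D(L), so W
E: →C(W) only, which is W, so L
A: →E(L), so W
F: →D(L), so W
B: →E(L), so W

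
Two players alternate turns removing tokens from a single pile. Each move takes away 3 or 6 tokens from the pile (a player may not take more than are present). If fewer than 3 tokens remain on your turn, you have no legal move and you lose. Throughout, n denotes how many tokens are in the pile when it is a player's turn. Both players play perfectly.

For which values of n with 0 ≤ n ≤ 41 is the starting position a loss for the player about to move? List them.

Classify positions by backward induction: terminal positions (no move available) are L. From any other position, the mover wins iff some move reaches an L.
n=0: no move → L
n=1: no move → L
n=2: no move → L
n=3: W (go to 0, an L position)
n=4: W (go to 1, an L position)
n=5: W (go to 2, an L position)
n=6: W (go to 0, an L position)
n=7: W (go to 1, an L position)
n=8: W (go to 2, an L position)
n=9: L (options 6(W), 3(W) are all W)
n=10: L (options 7(W), 4(W) are all W)
n=11: L (options 8(W), 5(W) are all W)
n=12: W (go to 9, an L position)
n=13: W (go to 10, an L position)
n=14: W (go to 11, an L position)
n=15: W (go to 9, an L position)
n=16: W (go to 10, an L position)
n=17: W (go to 11, an L position)
n=18: L (options 15(W), 12(W) are all W)
n=19: L (options 16(W), 13(W) are all W)
n=20: L (options 17(W), 14(W) are all W)
n=21: W (go to 18, an L position)
n=22: W (go to 19, an L position)
n=23: W (go to 20, an L position)
n=24: W (go to 18, an L position)
n=25: W (go to 19, an L position)
n=26: W (go to 20, an L position)
n=27: L (options 24(W), 21(W) are all W)
n=28: L (options 25(W), 22(W) are all W)
n=29: L (options 26(W), 23(W) are all W)
n=30: W (go to 27, an L position)
n=31: W (go to 28, an L position)
n=32: W (go to 29, an L position)
n=33: W (go to 27, an L position)
n=34: W (go to 28, an L position)
n=35: W (go to 29, an L position)
n=36: L (options 33(W), 30(W) are all W)
n=37: L (options 34(W), 31(W) are all W)
n=38: L (options 35(W), 32(W) are all W)
n=39: W (go to 36, an L position)
n=40: W (go to 37, an L position)
n=41: W (go to 38, an L position)
The losing starting values of n are exactly the entries labelled L in this table (15 of them).

0, 1, 2, 9, 10, 11, 18, 19, 20, 27, 28, 29, 36, 37, 38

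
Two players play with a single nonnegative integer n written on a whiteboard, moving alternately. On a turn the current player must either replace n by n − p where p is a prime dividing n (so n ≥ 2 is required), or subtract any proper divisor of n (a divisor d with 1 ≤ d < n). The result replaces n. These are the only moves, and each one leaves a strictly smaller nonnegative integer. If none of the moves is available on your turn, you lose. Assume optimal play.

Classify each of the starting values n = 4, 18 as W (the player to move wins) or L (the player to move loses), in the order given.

Build the W/L table. Terminal = L. A non-terminal position is W if it has a move to some L; otherwise it is L.
n=0: no move → L
n=1: no move → L
n=2: W (go to 0, an L position)
n=3: W (go to 0, an L position)
n=4: L (options 2(W), 3(W) are all W)
n=5: W (go to 0, an L position)
n=6: W (go to 4, an L position)
n=7: W (go to 0, an L position)
n=8: W (go to 4, an L position)
n=9: L (options 6(W), 8(W) are all W)
n=10: W (go to 9, an L position)
n=11: W (go to 0, an L position)
n=12: W (go to 9, an L position)
n=13: W (go to 0, an L position)
n=14: L (options 7(W), 12(W), 13(W) are all W)
n=15: W (go to 14, an L position)
n=16: W (go to 14, an L position)
n=17: W (go to 0, an L position)
n=18: W (go to 9, an L position)

4: L, 18: W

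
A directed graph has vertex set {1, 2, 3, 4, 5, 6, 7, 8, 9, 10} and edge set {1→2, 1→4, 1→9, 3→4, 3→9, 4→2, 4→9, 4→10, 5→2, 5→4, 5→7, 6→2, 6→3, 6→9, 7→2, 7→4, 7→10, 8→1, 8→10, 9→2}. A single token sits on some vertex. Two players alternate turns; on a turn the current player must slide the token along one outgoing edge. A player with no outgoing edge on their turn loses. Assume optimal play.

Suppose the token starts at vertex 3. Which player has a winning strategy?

The second player wins.

Build the W/L table. Terminal = L. A non-terminal position is W if it has a move to some L; otherwise it is L.
Every edge goes from a vertex to one that appears earlier in the order 2, 10, 9, 4, 1, 7, 3, 6, 8, 5, so processing vertices in that order labels each vertex after all of its successors.
2: no outgoing edge → L
10: no outgoing edge → L
9: W (go to 2, an L position)
4: W (go to 10, an L position)
1: W (go to 2, an L position)
7: W (go to 10, an L position)
3: L (options 4(W), 9(W) are all W)
6: W (go to 3, an L position)
8: W (go to 10, an L position)
5: W (go to 2, an L position)
Every move from 3 reaches a W position, so the mover loses.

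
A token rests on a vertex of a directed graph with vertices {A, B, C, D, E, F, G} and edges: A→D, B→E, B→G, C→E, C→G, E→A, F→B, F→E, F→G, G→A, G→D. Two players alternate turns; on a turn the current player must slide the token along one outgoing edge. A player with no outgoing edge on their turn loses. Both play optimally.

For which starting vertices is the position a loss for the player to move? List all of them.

Build the W/L table. Terminal = L. A non-terminal position is W if it has a move to some L; otherwise it is L.
Every edge goes from a vertex to one that appears earlier in the order D, A, G, E, B, C, F, so processing vertices in that order labels each vertex after all of its successors.
D: no outgoing edge → L
A: →D(L), so W
G: →D(L), so W
E: →A(W) only, which is W, so L
B: →E(L), so W
C: →E(L), so W
F: →E(L), so W
Reading off the rows marked L gives the requested list; there are 2 such vertices.

D, E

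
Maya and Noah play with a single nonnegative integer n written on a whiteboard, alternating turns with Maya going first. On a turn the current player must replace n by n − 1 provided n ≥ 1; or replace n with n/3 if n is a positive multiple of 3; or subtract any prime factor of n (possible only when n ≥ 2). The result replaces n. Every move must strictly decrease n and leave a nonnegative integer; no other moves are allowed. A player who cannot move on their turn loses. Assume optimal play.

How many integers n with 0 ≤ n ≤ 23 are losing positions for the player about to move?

Use the standard recursion: the mover loses at a terminal position; elsewhere, the mover wins exactly when some move hands the opponent an L position.
n=0: no move → L
n=1: W (go to 0, an L position)
n=2: W (go to 0, an L position)
n=3: W (go to 0, an L position)
n=4: L (options 2(W), 3(W) are all W)
n=5: W (go to 0, an L position)
n=6: W (go to 4, an L position)
n=7: W (go to 0, an L position)
n=8: L (options 6(W), 7(W) are all W)
n=9: W (go to 8, an L position)
n=10: W (go to 8, an L position)
n=11: W (go to 0, an L position)
n=12: W (go to 4, an L position)
n=13: W (go to 0, an L position)
n=14: L (options 7(W), 12(W), 13(W) are all W)
n=15: W (go to 14, an L position)
n=16: W (go to 14, an L position)
n=17: W (go to 0, an L position)
n=18: L (options 6(W), 15(W), 16(W), 17(W) are all W)
n=19: W (go to 0, an L position)
n=20: W (go to 18, an L position)
n=21: W (go to 14, an L position)
n=22: L (options 11(W), 20(W), 21(W) are all W)
n=23: W (go to 0, an L position)
L entries with 0 ≤ n ≤ 23: n = 0, 4, 8, 14, 18, 22; that makes 6.

6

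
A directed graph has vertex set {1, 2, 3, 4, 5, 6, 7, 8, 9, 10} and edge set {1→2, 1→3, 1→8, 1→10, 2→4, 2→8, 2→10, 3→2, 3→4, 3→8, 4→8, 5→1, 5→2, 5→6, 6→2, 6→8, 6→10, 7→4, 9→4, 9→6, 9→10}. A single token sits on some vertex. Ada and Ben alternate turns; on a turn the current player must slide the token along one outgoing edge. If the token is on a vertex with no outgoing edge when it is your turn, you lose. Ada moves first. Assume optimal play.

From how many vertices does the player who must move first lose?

Compute win/loss labels from the base case upward. A position with no move is L. Any other position is W if it can reach an L in one move, else L.
Every edge goes from a vertex to one that appears earlier in the order 10, 8, 4, 2, 6, 3, 7, 1, 5, 9, so processing vertices in that order labels each vertex after all of its successors.
10: no outgoing edge → L
8: no outgoing edge → L
4: W (go to 8, an L position)
2: W (go to 8, an L position)
6: W (go to 8, an L position)
3: W (go to 8, an L position)
7: L (sole option 4(W) is W)
1: W (go to 8, an L position)
5: L (options 1(W), 6(W), 2(W) are all W)
9: W (go to 10, an L position)
The L vertices are 5, 7, 8, 10; that is 4 in all.

4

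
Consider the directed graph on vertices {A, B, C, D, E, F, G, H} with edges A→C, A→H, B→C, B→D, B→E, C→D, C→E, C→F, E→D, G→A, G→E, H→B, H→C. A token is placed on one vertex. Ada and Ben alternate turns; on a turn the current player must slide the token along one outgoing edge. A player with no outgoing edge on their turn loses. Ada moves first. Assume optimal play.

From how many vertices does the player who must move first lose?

4

Build the W/L table. Terminal = L. A non-terminal position is W if it has a move to some L; otherwise it is L.
Every edge goes from a vertex to one that appears earlier in the order F, D, E, C, B, H, A, G, so processing vertices in that order labels each vertex after all of its successors.
F: no outgoing edge → L
D: no outgoing edge → L
E: →D(L), so W
C: →D(L), so W
B: →D(L), so W
H: →B(W), C(W) — all W, so L
A: →H(L), so W
G: →A(W), E(W) — all W, so L
The L vertices are D, F, G, H; that is 4 in all.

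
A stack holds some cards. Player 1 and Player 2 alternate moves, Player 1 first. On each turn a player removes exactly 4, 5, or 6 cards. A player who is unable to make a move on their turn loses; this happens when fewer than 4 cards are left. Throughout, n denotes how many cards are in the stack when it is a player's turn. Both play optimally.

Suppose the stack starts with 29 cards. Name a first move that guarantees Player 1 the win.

Remove 6, leaving 23.

Use the standard recursion: the mover loses at a terminal position; elsewhere, the mover wins exactly when some move hands the opponent an L position.
n=0: no move → L
n=1: no move → L
n=2: no move → L
n=3: no move → L
n=4: reaches L-position 0 → W
n=5: reaches L-position 1 → W
n=6: reaches L-position 2 → W
n=7: reaches L-position 3 → W
n=8: reaches L-position 3 → W
n=9: reaches L-position 3 → W
n=10: only reaches 6(W), 5(W), 4(W), all W → L
n=11: only reaches 7(W), 6(W), 5(W), all W → L
n=12: only reaches 8(W), 7(W), 6(W), all W → L
n=13: only reaches 9(W), 8(W), 7(W), all W → L
n=14: reaches L-position 10 → W
n=15: reaches L-position 11 → W
n=16: reaches L-position 12 → W
n=17: reaches L-position 13 → W
n=18: reaches L-position 13 → W
n=19: reaches L-position 13 → W
n=20: only reaches 16(W), 15(W), 14(W), all W → L
n=21: only reaches 17(W), 16(W), 15(W), all W → L
n=22: only reaches 18(W), 17(W), 16(W), all W → L
n=23: only reaches 19(W), 18(W), 17(W), all W → L
n=24: reaches L-position 20 → W
n=25: reaches L-position 21 → W
n=26: reaches L-position 22 → W
n=27: reaches L-position 23 → W
n=28: reaches L-position 23 → W
n=29: reaches L-position 23 → W
From 29, the L positions reachable in one move are: 23.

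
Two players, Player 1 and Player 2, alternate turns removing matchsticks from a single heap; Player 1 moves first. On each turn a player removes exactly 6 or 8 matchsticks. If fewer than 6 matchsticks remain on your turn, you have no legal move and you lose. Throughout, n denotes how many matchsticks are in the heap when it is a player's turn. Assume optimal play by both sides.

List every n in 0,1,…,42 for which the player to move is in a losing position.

Label each position W (a win for the player to move) or L (a loss). A position with no legal move is L; any other position is W exactly when some move reaches an L, and L when every move reaches a W.
n=0: no move → L
n=1: no move → L
n=2: no move → L
n=3: no move → L
n=4: no move → L
n=5: no move → L
n=6: W (go to 0, an L position)
n=7: W (go to 1, an L position)
n=8: W (go to 2, an L position)
n=9: W (go to 3, an L position)
n=10: W (go to 4, an L position)
n=11: W (go to 5, an L position)
n=12: W (go to 4, an L position)
n=13: W (go to 5, an L position)
n=14: L (options 8(W), 6(W) are all W)
n=15: L (options 9(W), 7(W) are all W)
n=16: L (options 10(W), 8(W) are all W)
n=17: L (options 11(W), 9(W) are all W)
n=18: L (options 12(W), 10(W) are all W)
n=19: L (options 13(W), 11(W) are all W)
n=20: W (go to 14, an L position)
n=21: W (go to 15, an L position)
n=22: W (go to 16, an L position)
n=23: W (go to 17, an L position)
n=24: W (go to 18, an L position)
n=25: W (go to 19, an L position)
n=26: W (go to 18, an L position)
n=27: W (go to 19, an L position)
n=28: L (options 22(W), 20(W) are all W)
n=29: L (options 23(W), 21(W) are all W)
n=30: L (options 24(W), 22(W) are all W)
n=31: L (options 25(W), 23(W) are all W)
n=32: L (options 26(W), 24(W) are all W)
n=33: L (options 27(W), 25(W) are all W)
n=34: W (go to 28, an L position)
n=35: W (go to 29, an L position)
n=36: W (go to 30, an L position)
n=37: W (go to 31, an L position)
n=38: W (go to 32, an L position)
n=39: W (go to 33, an L position)
n=40: W (go to 32, an L position)
n=41: W (go to 33, an L position)
n=42: L (options 36(W), 34(W) are all W)
Reading off the rows marked L gives the requested list; there are 19 such values of n.

0, 1, 2, 3, 4, 5, 14, 15, 16, 17, 18, 19, 28, 29, 30, 31, 32, 33, 42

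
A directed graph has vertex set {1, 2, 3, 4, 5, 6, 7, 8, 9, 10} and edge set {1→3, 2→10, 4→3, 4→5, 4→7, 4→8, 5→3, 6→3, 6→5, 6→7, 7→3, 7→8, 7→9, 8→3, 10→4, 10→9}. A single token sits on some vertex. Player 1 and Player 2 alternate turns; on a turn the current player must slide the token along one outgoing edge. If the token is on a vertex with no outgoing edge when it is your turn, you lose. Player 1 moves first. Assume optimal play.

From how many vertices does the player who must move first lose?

3

Label each position W (a win for the player to move) or L (a loss). A position with no legal move is L; any other position is W exactly when some move reaches an L, and L when every move reaches a W.
Every edge goes from a vertex to one that appears earlier in the order 3, 9, 8, 7, 1, 5, 4, 6, 10, 2, so processing vertices in that order labels each vertex after all of its successors.
3: no outgoing edge → L
9: no outgoing edge → L
8: can move to 3, which is L ⇒ W
7: can move to 9, which is L ⇒ W
1: can move to 3, which is L ⇒ W
5: can move to 3, which is L ⇒ W
4: can move to 3, which is L ⇒ W
6: can move to 3, which is L ⇒ W
10: can move to 9, which is L ⇒ W
2: the only move is to 10(W), a W ⇒ L
The L vertices are 2, 3, 9; that is 3 in all.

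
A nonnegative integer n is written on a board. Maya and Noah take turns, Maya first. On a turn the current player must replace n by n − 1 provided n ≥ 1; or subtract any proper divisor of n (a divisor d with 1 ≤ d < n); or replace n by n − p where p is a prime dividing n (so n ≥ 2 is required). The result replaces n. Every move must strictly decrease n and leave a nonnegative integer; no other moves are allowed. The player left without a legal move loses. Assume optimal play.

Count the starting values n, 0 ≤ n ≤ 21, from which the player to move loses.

Build the W/L table. Terminal = L. A non-terminal position is W if it has a move to some L; otherwise it is L.
n=0: no move → L
n=1: →0(L), so W
n=2: →0(L), so W
n=3: →0(L), so W
n=4: →2(W), 3(W) — all W, so L
n=5: →0(L), so W
n=6: →4(L), so W
n=7: →0(L), so W
n=8: →4(L), so W
n=9: →6(W), 8(W) — all W, so L
n=10: →9(L), so W
n=11: →0(L), so W
n=12: →9(L), so W
n=13: →0(L), so W
n=14: →7(W), 12(W), 13(W) — all W, so L
n=15: →14(L), so W
n=16: →14(L), so W
n=17: →0(L), so W
n=18: →9(L), so W
n=19: →0(L), so W
n=20: →10(W), 15(W), 16(W), 18(W), 19(W) — all W, so L
n=21: →14(L), so W
L entries with 0 ≤ n ≤ 21: n = 0, 4, 9, 14, 20; that makes 5.

5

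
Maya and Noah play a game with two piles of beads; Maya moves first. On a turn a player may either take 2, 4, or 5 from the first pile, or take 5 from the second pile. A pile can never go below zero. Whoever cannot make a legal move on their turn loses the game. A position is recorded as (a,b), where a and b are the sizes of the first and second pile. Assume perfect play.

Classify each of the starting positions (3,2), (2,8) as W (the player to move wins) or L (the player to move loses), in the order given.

(3,2): W, (2,8): L

Classify positions by backward induction: terminal positions (no move available) are L. From any other position, the mover wins iff some move reaches an L.
No move ever increases a pile, so every position that can arise here has a ≤ 3 and b ≤ 8; it is enough to label the cells with 0 ≤ a ≤ 3 and 0 ≤ b ≤ 8.
Every move lowers a or b (never raises either), so fill the grid row by row in increasing a, and left to right within a row: each cell's successors are then already labelled.
      b=0  b=1  b=2  b=3  b=4  b=5  b=6  b=7  b=8
a=0:    L    L    L    L    L    W    W    W    W
a=1:    L    L    L    L    L    W    W    W    W
a=2:    W    W    W    W    W    L    L    L    L
a=3:    W    W    W    W    W    L    L    L    L
Cells with no legal move (terminal, hence L): (0,0), (0,1), (0,2), (0,3), (0,4), (1,0), (1,1), (1,2), (1,3), (1,4).
The remaining L cells, each justified by listing all of its moves:
(2,5): moves to (0,5)(W), (2,0)(W); every one is W ⇒ L
(2,6): moves to (0,6)(W), (2,1)(W); every one is W ⇒ L
(2,7): moves to (0,7)(W), (2,2)(W); every one is W ⇒ L
(2,8): moves to (0,8)(W), (2,3)(W); every one is W ⇒ L
(3,5): moves to (1,5)(W), (3,0)(W); every one is W ⇒ L
(3,6): moves to (1,6)(W), (3,1)(W); every one is W ⇒ L
(3,7): moves to (1,7)(W), (3,2)(W); every one is W ⇒ L
(3,8): moves to (1,8)(W), (3,3)(W); every one is W ⇒ L
Every other cell has at least one move into one of the L cells above, so it is W.
(3,2): the move to (1,2) reaches an L cell, so W
(2,8): one of the L cells justified above, so L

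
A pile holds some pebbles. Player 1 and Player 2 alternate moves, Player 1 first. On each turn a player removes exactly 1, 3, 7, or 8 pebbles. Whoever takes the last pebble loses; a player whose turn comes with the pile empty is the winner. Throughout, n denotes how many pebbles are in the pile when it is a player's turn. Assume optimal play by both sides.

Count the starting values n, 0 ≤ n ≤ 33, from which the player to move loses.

10

Use the standard recursion: the mover wins at a terminal position; elsewhere, the mover wins exactly when some move hands the opponent an L position.
n=0: no move; the opponent has just taken the last pebble and therefore loses → W
n=1: only reaches 0(W), which is W → L
n=2: reaches L-position 1 → W
n=3: only reaches 2(W), 0(W), all W → L
n=4: reaches L-position 3 → W
n=5: only reaches 4(W), 2(W), all W → L
n=6: reaches L-position 5 → W
n=7: only reaches 6(W), 4(W), 0(W), all W → L
n=8: reaches L-position 7 → W
n=9: reaches L-position 1 → W
n=10: reaches L-position 7 → W
n=11: reaches L-position 3 → W
n=12: reaches L-position 5 → W
n=13: reaches L-position 5 → W
n=14: reaches L-position 7 → W
n=15: reaches L-position 7 → W
n=16: only reaches 15(W), 13(W), 9(W), 8(W), all W → L
n=17: reaches L-position 16 → W
n=18: only reaches 17(W), 15(W), 11(W), 10(W), all W → L
n=19: reaches L-position 18 → W
n=20: only reaches 19(W), 17(W), 13(W), 12(W), all W → L
n=21: reaches L-position 20 → W
n=22: only reaches 21(W), 19(W), 15(W), 14(W), all W → L
n=23: reaches L-position 22 → W
n=24: reaches L-position 16 → W
n=25: reaches L-position 22 → W
n=26: reaches L-position 18 → W
n=27: reaches L-position 20 → W
n=28: reaches L-position 20 → W
n=29: reaches L-position 22 → W
n=30: reaches L-position 22 → W
n=31: only reaches 30(W), 28(W), 24(W), 23(W), all W → L
n=32: reaches L-position 31 → W
n=33: only reaches 32(W), 30(W), 26(W), 25(W), all W → L
L entries with 0 ≤ n ≤ 33: n = 1, 3, 5, 7, 16, 18, 20, 22, 31, 33; that makes 10.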